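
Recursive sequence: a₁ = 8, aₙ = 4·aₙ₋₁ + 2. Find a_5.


Computing step by step:
a_1 = 8
a_2 = 34
a_3 = 138
a_4 = 554
a_5 = 2218


a_5 = 2218


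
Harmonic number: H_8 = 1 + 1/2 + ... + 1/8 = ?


H_8 = 1/1 + 1/2 + 1/3 + 1/4 + 1/5 + 1/6 + 1/7 + 1/8
= 761/280
≈ 2.7179

H_8 = 761/280 ≈ 2.7179


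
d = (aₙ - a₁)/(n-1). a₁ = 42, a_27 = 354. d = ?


d = (aₙ - a₁)/(n-1)
= (354 - 42)/(27-1)
= 312/26 = 12

d = 12


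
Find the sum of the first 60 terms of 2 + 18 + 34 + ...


aₙ = 2 + (60-1)×16 = 946
Sₙ = n(a₁+aₙ)/2 = 60×(2+946)/2
= 60×948/2 = 28440

S_60 = 28440


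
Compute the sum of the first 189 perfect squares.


n = 189
n(n+1)(2n+1)/6 = 189×190×379/6
= 13609890/6 = 2268315

Σk² = 2268315


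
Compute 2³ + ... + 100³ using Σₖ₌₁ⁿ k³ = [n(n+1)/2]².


Σₖ₌2^100 k³ = [100·101/2]² − [1·2/2]²
= 25502500 − 1 = 25502499

Σk³ = 25502499


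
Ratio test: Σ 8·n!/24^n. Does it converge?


aₙ = 8·n!/24^n
a_{n+1}/aₙ = (n+1)!/24^(n+1) × 24^n/n!  (constant 8 cancels)
= (n+1)/24
L = lim(n→∞) (n+1)/24 = ∞
L > 1 → series DIVERGES

Diverges (ratio test: L = ∞ > 1)


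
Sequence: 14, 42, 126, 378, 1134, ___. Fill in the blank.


Pattern: geometric (r=3)
Terms: 14, 42, 126, 378, 1134
Next term = 3402

Next term = 3402


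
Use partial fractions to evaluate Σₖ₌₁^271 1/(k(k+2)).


1/(k(k+2)) = (1/2)·(1/k - 1/(k+2)) (partial fractions)
Telescoping: Σ = (1/2)·(1 + 1/2 - 1/272 - 1/273) = 110839/148512

Sum = 110839/148512


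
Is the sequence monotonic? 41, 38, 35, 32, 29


Differences: -3, -3, -3, -3
All differences < 0 → strictly DECREASING

Monotonically decreasing


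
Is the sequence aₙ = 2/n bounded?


a₁ = 2, a₂ = 2/2, a₃ = 2/3, ...
0 < aₙ ≤ 2 for all n ≥ 1
Lower bound: 0, Upper bound: 2
The sequence IS bounded

Bounded (0 < aₙ ≤ 2)


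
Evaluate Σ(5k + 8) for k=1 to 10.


Σ(5k+8) = 5·Σk + 8·n
= 5·55 + 8·10
= 275 + 80 = 355

Σ = 355


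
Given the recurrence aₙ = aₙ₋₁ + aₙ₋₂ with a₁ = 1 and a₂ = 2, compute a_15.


Computing iteratively: 1, 2, 3, 5, 8, 13, 21, 34, 55, 89, 144, 233, ...
a_15 = 987

a_15 = 987


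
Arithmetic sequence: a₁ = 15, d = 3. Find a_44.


aₙ = a₁ + (n-1)d
= 15 + (44-1)×3
= 15 + 129
= 144

a_44 = 144


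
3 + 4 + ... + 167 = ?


Σₖ₌3^167 k = Σₖ₌₁^167 k − Σₖ₌₁^2 k
= 167·168/2 − 2·3/2
= 14028 − 3 = 14025

Σk = 14025


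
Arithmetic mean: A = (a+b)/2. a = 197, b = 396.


AM = (197 + 396)/2 = 593/2 = 296.5

AM = 296.5


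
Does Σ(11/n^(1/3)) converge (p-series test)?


p-series test: Σ c/n^p converges if p > 1, diverges if p ≤ 1 (constant c > 0 doesn't affect convergence).
p = 1/3
1/3 ≤ 1 → DIVERGES

Diverges (p = 1/3 ≤ 1)


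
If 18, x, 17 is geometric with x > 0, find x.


GM = √(18×17) = √306 = 17.4929

GM = 17.4929


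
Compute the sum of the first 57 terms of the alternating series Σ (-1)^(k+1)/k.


S = 1 - 1/2 + 1/3 - 1/4 + 1/5 - 1/6 + 1/7 - 1/8 ± ...
= 0.7018
(Full series converges to +ln(2) ≈ +0.6931)

S_57 = 0.7018


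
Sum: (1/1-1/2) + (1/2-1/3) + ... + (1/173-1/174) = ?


Telescoping: adjacent terms cancel.
= 1/1 - 1/174
= 1 - 1/174 = 173/174

Sum = 173/174


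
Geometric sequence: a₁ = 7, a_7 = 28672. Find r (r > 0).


r^(n-1) = aₙ/a₁
r^6 = 28672/7 = 4096
r = 4096^(1/6)
= ±4; taking r > 0 gives r = 4

r = 4


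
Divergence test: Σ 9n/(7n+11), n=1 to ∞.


lim(n→∞) 9n/(7n+11) = 9/7 = 9/7  (divide numerator and denominator by n)
lim aₙ = 9/7 ≠ 0 → series DIVERGES

Diverges (lim aₙ = 9/7 ≠ 0)


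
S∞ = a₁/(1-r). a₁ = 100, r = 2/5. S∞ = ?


S∞ = a₁/(1-r) = 100/(1 - 2/5)
= 100/(3/5)
= 500/3

S∞ = 500/3


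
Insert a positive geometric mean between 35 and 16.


GM = √(35×16) = √560 = 23.6643

GM = 23.6643


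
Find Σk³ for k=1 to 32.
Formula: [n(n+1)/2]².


n(n+1)/2 = 32×33/2 = 528
Σk³ = 528² = 278784

Σk³ = 278784


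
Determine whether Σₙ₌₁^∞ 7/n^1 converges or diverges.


p-series test: Σ c/n^p converges if p > 1, diverges if p ≤ 1 (constant c > 0 doesn't affect convergence).
p = 1
1 ≤ 1 → DIVERGES

Diverges (p = 1 ≤ 1)


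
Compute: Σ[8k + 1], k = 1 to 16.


Σ(8k+1) = 8·Σk + 1·n
= 8·136 + 1·16
= 1088 + 16 = 1104

Σ = 1104


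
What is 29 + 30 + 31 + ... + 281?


Σₖ₌29^281 k = Σₖ₌₁^281 k − Σₖ₌₁^28 k
= 281·282/2 − 28·29/2
= 39621 − 406 = 39215

Σk = 39215


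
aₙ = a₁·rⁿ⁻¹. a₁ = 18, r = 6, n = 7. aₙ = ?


aₙ = a₁·r^(n-1)
= 18×6^6
= 18×46656
= 839808

a_7 = 839808


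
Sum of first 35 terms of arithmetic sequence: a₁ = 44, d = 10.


aₙ = 44 + (35-1)×10 = 384
Sₙ = n(a₁+aₙ)/2 = 35×(44+384)/2
= 35×428/2 = 7490

S_35 = 7490


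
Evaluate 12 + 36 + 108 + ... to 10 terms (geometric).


Sₙ = 12×(3^10 - 1)/(3 - 1)
= 12×(59049 - 1)/2
= 12×59048/2
= 354288

S_10 = 354288


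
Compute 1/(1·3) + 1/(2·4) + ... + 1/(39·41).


1/(k(k+2)) = (1/2)·(1/k - 1/(k+2)) (partial fractions)
Telescoping: Σ = (1/2)·(1 + 1/2 - 1/40 - 1/41) = 2379/3280

Sum = 2379/3280


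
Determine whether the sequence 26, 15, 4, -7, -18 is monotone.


Differences: -11, -11, -11, -11
All differences < 0 → strictly DECREASING

Monotonically decreasing


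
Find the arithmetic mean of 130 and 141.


AM = (130 + 141)/2 = 271/2 = 135.5

AM = 135.5


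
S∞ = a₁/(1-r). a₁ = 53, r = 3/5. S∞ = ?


S∞ = a₁/(1-r) = 53/(1 - 3/5)
= 53/(2/5)
= 265/2

S∞ = 265/2


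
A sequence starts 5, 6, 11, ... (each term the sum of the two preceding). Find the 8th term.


Computing iteratively: 5, 6, 11, 17, 28, 45, 73, 118
a_8 = 118

a_8 = 118


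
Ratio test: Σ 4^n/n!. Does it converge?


aₙ = 4^n/n!
a_{n+1}/aₙ = 4^(n+1)/(n+1)! × n!/4^n
= 4/(n+1)
L = lim(n→∞) 4/(n+1) = 0
L < 1 → series CONVERGES

Converges (ratio test: L = 0 < 1)


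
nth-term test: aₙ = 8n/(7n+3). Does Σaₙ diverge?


lim(n→∞) 8n/(7n+3) = 8/7 = 8/7  (divide numerator and denominator by n)
lim aₙ = 8/7 ≠ 0 → series DIVERGES

Diverges (lim aₙ = 8/7 ≠ 0)


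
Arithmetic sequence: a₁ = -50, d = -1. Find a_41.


aₙ = a₁ + (n-1)d
= -50 + (41-1)×-1
= -50 - 40
= -90

a_41 = -90


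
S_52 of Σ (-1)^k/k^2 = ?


S = -1 + 1/4 - 1/9 + 1/16 - 1/25 + 1/36 - 1/49 + 1/64 ± ...
= -0.8223
(Full series converges to -π²/12 ≈ -0.8225)

S_52 = -0.8223


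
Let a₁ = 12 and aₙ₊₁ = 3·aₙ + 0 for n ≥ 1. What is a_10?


Computing step by step:
a_1 = 12
a_2 = 36
a_3 = 108
a_4 = 324
a_5 = 972
a_6 = 2916
a_7 = 8748
a_8 = 26244
a_9 = 78732
a_10 = 236196


a_10 = 236196


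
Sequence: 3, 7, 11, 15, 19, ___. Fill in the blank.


Pattern: arithmetic (d=4)
Terms: 3, 7, 11, 15, 19
Next term = 23

Next term = 23


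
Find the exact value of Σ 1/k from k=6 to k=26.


Σₖ₌6^26 1/k = 1/6 + 1/7 + 1/8 + ... + 1/26
= 14019926807/8923714800
≈ 1.5711

Sum = 14019926807/8923714800 ≈ 1.5711


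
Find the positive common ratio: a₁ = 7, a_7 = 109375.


r^(n-1) = aₙ/a₁
r^6 = 109375/7 = 15625
r = 15625^(1/6)
= ±5; taking r > 0 gives r = 5

r = 5


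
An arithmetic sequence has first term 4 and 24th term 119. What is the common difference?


d = (aₙ - a₁)/(n-1)
= (119 - 4)/(24-1)
= 115/23 = 5

d = 5


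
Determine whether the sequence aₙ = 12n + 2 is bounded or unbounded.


aₙ = 12n + 2 → as n→∞, aₙ→∞
No finite upper bound exists
The sequence is UNBOUNDED

Unbounded (aₙ → ∞ as n → ∞)


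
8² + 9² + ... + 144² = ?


Σₖ₌8^144 k² = Σₖ₌₁^144 k² − Σₖ₌₁^7 k²
= 144·145·289/6 − 7·8·15/6
= 1005720 − 140 = 1005580

Σk² = 1005580


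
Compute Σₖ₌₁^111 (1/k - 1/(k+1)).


Telescoping: adjacent terms cancel.
= 1/1 - 1/112
= 1 - 1/112 = 111/112

Sum = 111/112


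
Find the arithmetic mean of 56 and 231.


AM = (56 + 231)/2 = 287/2 = 143.5

AM = 143.5


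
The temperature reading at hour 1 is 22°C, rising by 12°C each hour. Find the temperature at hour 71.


aₙ = a₁ + (n-1)d
= 22 + (71-1)×12
= 22 + 840
= 862

a_71 = 862


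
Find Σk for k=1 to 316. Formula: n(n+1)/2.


n(n+1)/2 = 316×317/2 = 100172/2 = 50086

Σk = 50086


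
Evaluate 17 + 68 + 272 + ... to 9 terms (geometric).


Sₙ = 17×(4^9 - 1)/(4 - 1)
= 17×(262144 - 1)/3
= 17×262143/3
= 1485477

S_9 = 1485477


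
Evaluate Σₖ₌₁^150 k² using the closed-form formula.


n = 150
n(n+1)(2n+1)/6 = 150×151×301/6
= 6817650/6 = 1136275

Σk² = 1136275


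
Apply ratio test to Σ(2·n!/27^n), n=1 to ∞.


aₙ = 2·n!/27^n
a_{n+1}/aₙ = (n+1)!/27^(n+1) × 27^n/n!  (constant 2 cancels)
= (n+1)/27
L = lim(n→∞) (n+1)/27 = ∞
L > 1 → series DIVERGES

Diverges (ratio test: L = ∞ > 1)


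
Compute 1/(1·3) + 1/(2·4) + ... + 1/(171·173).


1/(k(k+2)) = (1/2)·(1/k - 1/(k+2)) (partial fractions)
Telescoping: Σ = (1/2)·(1 + 1/2 - 1/172 - 1/173) = 44289/59512

Sum = 44289/59512


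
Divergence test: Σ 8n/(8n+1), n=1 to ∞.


lim(n→∞) 8n/(8n+1) = 8/8 = 1  (divide numerator and denominator by n)
lim aₙ = 1 ≠ 0 → series DIVERGES

Diverges (lim aₙ = 1 ≠ 0)


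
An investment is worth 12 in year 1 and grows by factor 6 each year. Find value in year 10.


aₙ = a₁·r^(n-1)
= 12×6^9
= 12×10077696
= 120932352

a_10 = 120932352


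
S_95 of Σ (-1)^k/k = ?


S = -1 + 1/2 - 1/3 + 1/4 - 1/5 + 1/6 - 1/7 + 1/8 ± ...
= -0.6984
(Full series converges to -ln(2) ≈ -0.6931)

S_95 = -0.6984


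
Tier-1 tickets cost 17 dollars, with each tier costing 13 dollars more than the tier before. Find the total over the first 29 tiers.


aₙ = 17 + (29-1)×13 = 381
Sₙ = n(a₁+aₙ)/2 = 29×(17+381)/2
= 29×398/2 = 5771

S_29 = 5771


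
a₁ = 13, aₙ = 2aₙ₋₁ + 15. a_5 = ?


Computing step by step:
a_1 = 13
a_2 = 41
a_3 = 97
a_4 = 209
a_5 = 433


a_5 = 433


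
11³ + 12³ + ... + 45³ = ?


Σₖ₌11^45 k³ = [45·46/2]² − [10·11/2]²
= 1071225 − 3025 = 1068200

Σk³ = 1068200


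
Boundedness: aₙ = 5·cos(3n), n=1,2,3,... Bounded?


For all n, -1 ≤ cos(3n) ≤ 1, so -5 ≤ 5·cos(3n) ≤ 5
Lower bound: -5, Upper bound: 5
The sequence IS bounded

Bounded (-5 ≤ aₙ ≤ 5)


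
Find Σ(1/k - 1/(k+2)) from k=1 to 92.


Telescoping with gap 2: two head and two tail terms survive.
= (1 + 1/2) - (1/93 + 1/94)
= 3/2 - 1/93 - 1/94 = 6463/4371

Sum = 6463/4371


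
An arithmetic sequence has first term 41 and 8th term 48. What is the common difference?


d = (aₙ - a₁)/(n-1)
= (48 - 41)/(8-1)
= 7/7 = 1

d = 1


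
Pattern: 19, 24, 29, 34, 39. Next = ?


Pattern: arithmetic (d=5)
Terms: 19, 24, 29, 34, 39
Next term = 44

Next term = 44


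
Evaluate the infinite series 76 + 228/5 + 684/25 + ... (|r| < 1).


S∞ = a₁/(1-r) = 76/(1 - 3/5)
= 76/(2/5)
= 190

S∞ = 190


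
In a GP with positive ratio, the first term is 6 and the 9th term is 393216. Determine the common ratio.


r^(n-1) = aₙ/a₁
r^8 = 393216/6 = 65536
r = 65536^(1/8)
= ±4; taking r > 0 gives r = 4

r = 4


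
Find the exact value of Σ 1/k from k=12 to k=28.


Σₖ₌12^28 1/k = 1/12 + 1/13 + 1/14 + ... + 1/28
= 72867871493/80313433200
≈ 0.9073

Sum = 72867871493/80313433200 ≈ 0.9073


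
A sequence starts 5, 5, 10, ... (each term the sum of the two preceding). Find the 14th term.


Computing iteratively: 5, 5, 10, 15, 25, 40, 65, 105, 170, 275, 445, 720, ...
a_14 = 1885

a_14 = 1885


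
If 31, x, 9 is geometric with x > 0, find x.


GM = √(31×9) = √279 = 16.7033

GM = 16.7033


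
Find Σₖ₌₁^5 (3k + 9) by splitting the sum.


Σ(3k+9) = 3·Σk + 9·n
= 3·15 + 9·5
= 45 + 45 = 90

Σ = 90


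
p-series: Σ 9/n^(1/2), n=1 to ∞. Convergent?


p-series test: Σ c/n^p converges if p > 1, diverges if p ≤ 1 (constant c > 0 doesn't affect convergence).
p = 1/2
1/2 ≤ 1 → DIVERGES

Diverges (p = 1/2 ≤ 1)


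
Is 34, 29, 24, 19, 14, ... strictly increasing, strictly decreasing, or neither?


Differences: -5, -5, -5, -5
All differences < 0 → strictly DECREASING

Monotonically decreasing


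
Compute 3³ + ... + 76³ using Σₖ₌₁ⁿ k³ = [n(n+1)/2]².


Σₖ₌3^76 k³ = [76·77/2]² − [2·3/2]²
= 8561476 − 9 = 8561467

Σk³ = 8561467


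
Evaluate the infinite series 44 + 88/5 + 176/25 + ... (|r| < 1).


S∞ = a₁/(1-r) = 44/(1 - 2/5)
= 44/(3/5)
= 220/3

S∞ = 220/3


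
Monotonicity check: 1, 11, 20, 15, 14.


Differences: 10, 9, -5, -1
Difference at position 1 is +10 (> 0) but position 3 is -5 (< 0) — sequence both rises and falls
→ NOT monotonic

Not monotonic


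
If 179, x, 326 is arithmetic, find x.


AM = (179 + 326)/2 = 505/2 = 252.5

AM = 252.5


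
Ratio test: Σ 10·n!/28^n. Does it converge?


aₙ = 10·n!/28^n
a_{n+1}/aₙ = (n+1)!/28^(n+1) × 28^n/n!  (constant 10 cancels)
= (n+1)/28
L = lim(n→∞) (n+1)/28 = ∞
L > 1 → series DIVERGES

Diverges (ratio test: L = ∞ > 1)


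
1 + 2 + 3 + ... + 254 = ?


n(n+1)/2 = 254×255/2 = 64770/2 = 32385

Σk = 32385


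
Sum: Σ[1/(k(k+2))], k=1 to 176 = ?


1/(k(k+2)) = (1/2)·(1/k - 1/(k+2)) (partial fractions)
Telescoping: Σ = (1/2)·(1 + 1/2 - 1/177 - 1/178) = 11726/15753

Sum = 11726/15753


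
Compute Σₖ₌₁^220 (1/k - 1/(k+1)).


Telescoping: adjacent terms cancel.
= 1/1 - 1/221
= 1 - 1/221 = 220/221

Sum = 220/221


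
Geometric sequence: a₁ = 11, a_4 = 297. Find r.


r^(n-1) = aₙ/a₁
r^3 = 297/11 = 27
r = 27^(1/3)
= 3

r = 3


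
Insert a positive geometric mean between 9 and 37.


GM = √(9×37) = √333 = 18.2483

GM = 18.2483


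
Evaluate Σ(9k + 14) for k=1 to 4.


Σ(9k+14) = 9·Σk + 14·n
= 9·10 + 14·4
= 90 + 56 = 146

Σ = 146


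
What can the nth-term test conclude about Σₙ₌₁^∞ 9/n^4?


lim(n→∞) 9/n^4 = 0
lim aₙ = 0 → nth-term test is INCONCLUSIVE
(Need other tests; this is actually a convergent p-series with p=4 > 1)

Inconclusive (lim aₙ = 0; need another test)


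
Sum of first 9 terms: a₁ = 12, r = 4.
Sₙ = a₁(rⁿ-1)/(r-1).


Sₙ = 12×(4^9 - 1)/(4 - 1)
= 12×(262144 - 1)/3
= 12×262143/3
= 1048572

S_9 = 1048572


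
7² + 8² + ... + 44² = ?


Σₖ₌7^44 k² = Σₖ₌₁^44 k² − Σₖ₌₁^6 k²
= 44·45·89/6 − 6·7·13/6
= 29370 − 91 = 29279

Σk² = 29279


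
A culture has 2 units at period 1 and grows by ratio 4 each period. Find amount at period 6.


aₙ = a₁·r^(n-1)
= 2×4^5
= 2×1024
= 2048

a_6 = 2048


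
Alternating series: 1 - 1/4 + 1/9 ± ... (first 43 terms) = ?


S = 1 - 1/4 + 1/9 - 1/16 + 1/25 - 1/36 + 1/49 - 1/64 ± ...
= 0.8227
(Full series converges to +π²/12 ≈ +0.8225)

S_43 = 0.8227


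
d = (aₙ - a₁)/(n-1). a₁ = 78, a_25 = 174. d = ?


d = (aₙ - a₁)/(n-1)
= (174 - 78)/(25-1)
= 96/24 = 4

d = 4


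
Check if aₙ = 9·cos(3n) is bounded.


For all n, -1 ≤ cos(3n) ≤ 1, so -9 ≤ 9·cos(3n) ≤ 9
Lower bound: -9, Upper bound: 9
The sequence IS bounded

Bounded (-9 ≤ aₙ ≤ 9)


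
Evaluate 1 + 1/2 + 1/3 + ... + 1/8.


H_8 = 1/1 + 1/2 + 1/3 + 1/4 + 1/5 + 1/6 + 1/7 + 1/8
= 761/280
≈ 2.7179

H_8 = 761/280 ≈ 2.7179


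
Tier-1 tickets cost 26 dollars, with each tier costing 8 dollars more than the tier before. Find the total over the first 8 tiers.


aₙ = 26 + (8-1)×8 = 82
Sₙ = n(a₁+aₙ)/2 = 8×(26+82)/2
= 8×108/2 = 432

S_8 = 432


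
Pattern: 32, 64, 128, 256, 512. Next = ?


Pattern: powers of 2: 2ⁿ
Terms: 32, 64, 128, 256, 512
Next term = 1024

Next term = 1024


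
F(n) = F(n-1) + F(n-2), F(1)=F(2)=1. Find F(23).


Fibonacci sequence: 1, 1, 2, 3, 5, 8, 13, 21, 34, 55, 89, ...
F(23) = 28657

F(23) = 28657


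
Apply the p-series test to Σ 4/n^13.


p-series test: Σ c/n^p converges if p > 1, diverges if p ≤ 1 (constant c > 0 doesn't affect convergence).
p = 13
13 > 1 → CONVERGES

Converges (p = 13 > 1)


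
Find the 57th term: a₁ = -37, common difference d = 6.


aₙ = a₁ + (n-1)d
= -37 + (57-1)×6
= -37 + 336
= 299

a_57 = 299


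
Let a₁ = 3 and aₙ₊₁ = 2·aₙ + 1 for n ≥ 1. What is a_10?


Computing step by step:
a_1 = 3
a_2 = 7
a_3 = 15
a_4 = 31
a_5 = 63
a_6 = 127
a_7 = 255
a_8 = 511
a_9 = 1023
a_10 = 2047


a_10 = 2047


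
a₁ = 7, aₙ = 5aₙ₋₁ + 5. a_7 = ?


Computing step by step:
a_1 = 7
a_2 = 40
a_3 = 205
a_4 = 1030
a_5 = 5155
a_6 = 25780
a_7 = 128905


a_7 = 128905


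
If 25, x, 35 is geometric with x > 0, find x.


GM = √(25×35) = √875 = 29.5804

GM = 29.5804


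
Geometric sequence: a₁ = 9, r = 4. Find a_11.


aₙ = a₁·r^(n-1)
= 9×4^10
= 9×1048576
= 9437184

a_11 = 9437184


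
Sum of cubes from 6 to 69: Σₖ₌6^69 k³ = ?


Σₖ₌6^69 k³ = [69·70/2]² − [5·6/2]²
= 5832225 − 225 = 5832000

Σk³ = 5832000


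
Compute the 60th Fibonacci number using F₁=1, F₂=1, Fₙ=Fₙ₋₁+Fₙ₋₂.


Fibonacci sequence: 1, 1, 2, 3, 5, 8, 13, 21, 34, 55, 89, ...
F(60) = 1548008755920

F(60) = 1548008755920


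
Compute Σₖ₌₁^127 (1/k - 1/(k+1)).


Telescoping: adjacent terms cancel.
= 1/1 - 1/128
= 1 - 1/128 = 127/128

Sum = 127/128


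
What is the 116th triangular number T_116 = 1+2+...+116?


n(n+1)/2 = 116×117/2 = 13572/2 = 6786

Σk = 6786


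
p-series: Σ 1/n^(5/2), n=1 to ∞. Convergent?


p-series test: Σ c/n^p converges if p > 1, diverges if p ≤ 1 (constant c > 0 doesn't affect convergence).
p = 5/2
5/2 > 1 → CONVERGES

Converges (p = 5/2 > 1)


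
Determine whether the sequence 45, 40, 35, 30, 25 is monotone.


Differences: -5, -5, -5, -5
All differences < 0 → strictly DECREASING

Monotonically decreasing


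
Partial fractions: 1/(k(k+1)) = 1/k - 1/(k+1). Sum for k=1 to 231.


1/(k(k+1)) = 1/k - 1/(k+1) (partial fractions)
Telescoping: Σ = 1 - 1/232 = 231/232

Sum = 231/232


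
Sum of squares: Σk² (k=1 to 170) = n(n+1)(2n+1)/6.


n = 170
n(n+1)(2n+1)/6 = 170×171×341/6
= 9912870/6 = 1652145

Σk² = 1652145


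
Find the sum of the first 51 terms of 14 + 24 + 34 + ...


aₙ = 14 + (51-1)×10 = 514
Sₙ = n(a₁+aₙ)/2 = 51×(14+514)/2
= 51×528/2 = 13464

S_51 = 13464


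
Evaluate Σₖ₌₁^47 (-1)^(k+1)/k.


S = 1 - 1/2 + 1/3 - 1/4 + 1/5 - 1/6 + 1/7 - 1/8 ± ...
= 0.7037
(Full series converges to +ln(2) ≈ +0.6931)

S_47 = 0.7037


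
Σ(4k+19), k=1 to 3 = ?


Σ(4k+19) = 4·Σk + 19·n
= 4·6 + 19·3
= 24 + 57 = 81

Σ = 81


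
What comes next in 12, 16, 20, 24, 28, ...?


Pattern: arithmetic (d=4)
Terms: 12, 16, 20, 24, 28
Next term = 32

Next term = 32


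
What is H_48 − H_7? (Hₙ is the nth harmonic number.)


Σₖ₌8^48 1/k = 1/8 + 1/9 + 1/10 + ... + 1/48
= 826090171723375329593/442720643463713815200
≈ 1.8659

Sum = 826090171723375329593/442720643463713815200 ≈ 1.8659


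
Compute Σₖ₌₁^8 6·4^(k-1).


Sₙ = 6×(4^8 - 1)/(4 - 1)
= 6×(65536 - 1)/3
= 6×65535/3
= 131070

S_8 = 131070


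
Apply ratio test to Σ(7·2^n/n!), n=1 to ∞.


aₙ = 7·2^n/n!
a_{n+1}/aₙ = 2^(n+1)/(n+1)! × n!/2^n  (constant 7 cancels)
= 2/(n+1)
L = lim(n→∞) 2/(n+1) = 0
L < 1 → series CONVERGES

Converges (ratio test: L = 0 < 1)


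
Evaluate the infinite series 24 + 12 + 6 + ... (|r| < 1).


S∞ = a₁/(1-r) = 24/(1 - 1/2)
= 24/(1/2)
= 48

S∞ = 48


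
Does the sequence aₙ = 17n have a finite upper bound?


aₙ = 17n → as n→∞, aₙ→∞
No finite upper bound exists
The sequence is UNBOUNDED

Unbounded (aₙ → ∞ as n → ∞)


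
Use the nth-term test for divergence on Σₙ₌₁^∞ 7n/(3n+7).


lim(n→∞) 7n/(3n+7) = 7/3 = 7/3  (divide numerator and denominator by n)
lim aₙ = 7/3 ≠ 0 → series DIVERGES

Diverges (lim aₙ = 7/3 ≠ 0)


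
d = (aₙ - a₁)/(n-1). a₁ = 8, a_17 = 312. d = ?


d = (aₙ - a₁)/(n-1)
= (312 - 8)/(17-1)
= 304/16 = 19

d = 19


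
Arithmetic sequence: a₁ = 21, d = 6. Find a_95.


aₙ = a₁ + (n-1)d
= 21 + (95-1)×6
= 21 + 564
= 585

a_95 = 585


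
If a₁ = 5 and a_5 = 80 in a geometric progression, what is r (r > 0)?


r^(n-1) = aₙ/a₁
r^4 = 80/5 = 16
r = 16^(1/4)
= ±2; taking r > 0 gives r = 2

r = 2


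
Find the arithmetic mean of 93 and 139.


AM = (93 + 139)/2 = 232/2 = 116

AM = 116


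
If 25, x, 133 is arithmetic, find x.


AM = (25 + 133)/2 = 158/2 = 79

AM = 79


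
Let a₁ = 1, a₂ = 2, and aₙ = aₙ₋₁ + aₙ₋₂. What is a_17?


Computing iteratively: 1, 2, 3, 5, 8, 13, 21, 34, 55, 89, 144, 233, ...
a_17 = 2584

a_17 = 2584


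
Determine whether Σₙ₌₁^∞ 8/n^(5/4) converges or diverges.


p-series test: Σ c/n^p converges if p > 1, diverges if p ≤ 1 (constant c > 0 doesn't affect convergence).
p = 5/4
5/4 > 1 → CONVERGES

Converges (p = 5/4 > 1)


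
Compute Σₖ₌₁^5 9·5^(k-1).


Sₙ = 9×(5^5 - 1)/(5 - 1)
= 9×(3125 - 1)/4
= 9×3124/4
= 7029

S_5 = 7029


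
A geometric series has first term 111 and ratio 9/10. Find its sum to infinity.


S∞ = a₁/(1-r) = 111/(1 - 9/10)
= 111/(1/10)
= 1110

S∞ = 1110


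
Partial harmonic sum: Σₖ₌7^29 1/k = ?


Σₖ₌7^29 1/k = 1/7 + 1/8 + 1/9 + ... + 1/29
= 3520777082527/2329089562800
≈ 1.5117

Sum = 3520777082527/2329089562800 ≈ 1.5117


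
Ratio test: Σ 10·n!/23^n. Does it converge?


aₙ = 10·n!/23^n
a_{n+1}/aₙ = (n+1)!/23^(n+1) × 23^n/n!  (constant 10 cancels)
= (n+1)/23
L = lim(n→∞) (n+1)/23 = ∞
L > 1 → series DIVERGES

Diverges (ratio test: L = ∞ > 1)


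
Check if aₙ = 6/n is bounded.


a₁ = 6, a₂ = 6/2, a₃ = 6/3, ...
0 < aₙ ≤ 6 for all n ≥ 1
Lower bound: 0, Upper bound: 6
The sequence IS bounded

Bounded (0 < aₙ ≤ 6)


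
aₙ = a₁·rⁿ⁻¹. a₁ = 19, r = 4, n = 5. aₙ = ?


aₙ = a₁·r^(n-1)
= 19×4^4
= 19×256
= 4864

a_5 = 4864


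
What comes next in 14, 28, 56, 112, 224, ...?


Pattern: geometric (r=2)
Terms: 14, 28, 56, 112, 224
Next term = 448

Next term = 448


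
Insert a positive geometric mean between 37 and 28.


GM = √(37×28) = √1036 = 32.187

GM = 32.187


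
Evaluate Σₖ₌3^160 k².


Σₖ₌3^160 k² = Σₖ₌₁^160 k² − Σₖ₌₁^2 k²
= 160·161·321/6 − 2·3·5/6
= 1378160 − 5 = 1378155

Σk² = 1378155


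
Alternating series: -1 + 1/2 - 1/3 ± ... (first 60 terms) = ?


S = -1 + 1/2 - 1/3 + 1/4 - 1/5 + 1/6 - 1/7 + 1/8 ± ...
= -0.6849
(Full series converges to -ln(2) ≈ -0.6931)

S_60 = -0.6849


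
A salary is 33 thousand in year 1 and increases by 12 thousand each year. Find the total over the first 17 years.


aₙ = 33 + (17-1)×12 = 225
Sₙ = n(a₁+aₙ)/2 = 17×(33+225)/2
= 17×258/2 = 2193

S_17 = 2193


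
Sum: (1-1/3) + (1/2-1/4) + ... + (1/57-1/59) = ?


Telescoping with gap 2: two head and two tail terms survive.
= (1 + 1/2) - (1/58 + 1/59)
= 3/2 - 1/58 - 1/59 = 2508/1711

Sum = 2508/1711


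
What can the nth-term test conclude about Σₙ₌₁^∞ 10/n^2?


lim(n→∞) 10/n^2 = 0
lim aₙ = 0 → nth-term test is INCONCLUSIVE
(Need other tests; this is actually a convergent p-series with p=2 > 1)

Inconclusive (lim aₙ = 0; need another test)


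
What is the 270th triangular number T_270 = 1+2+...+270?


n(n+1)/2 = 270×271/2 = 73170/2 = 36585

Σk = 36585


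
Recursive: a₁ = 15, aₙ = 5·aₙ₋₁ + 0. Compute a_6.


Computing step by step:
a_1 = 15
a_2 = 75
a_3 = 375
a_4 = 1875
a_5 = 9375
a_6 = 46875


a_6 = 46875


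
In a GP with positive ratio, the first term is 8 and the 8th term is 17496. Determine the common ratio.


r^(n-1) = aₙ/a₁
r^7 = 17496/8 = 2187
r = 2187^(1/7)
= 3

r = 3


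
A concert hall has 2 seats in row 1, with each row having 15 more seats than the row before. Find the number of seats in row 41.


aₙ = a₁ + (n-1)d
= 2 + (41-1)×15
= 2 + 600
= 602

a_41 = 602


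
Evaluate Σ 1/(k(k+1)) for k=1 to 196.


1/(k(k+1)) = 1/k - 1/(k+1) (partial fractions)
Telescoping: Σ = 1 - 1/197 = 196/197

Sum = 196/197


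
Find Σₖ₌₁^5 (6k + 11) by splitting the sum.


Σ(6k+11) = 6·Σk + 11·n
= 6·15 + 11·5
= 90 + 55 = 145

Σ = 145


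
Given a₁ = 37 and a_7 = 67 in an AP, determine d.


d = (aₙ - a₁)/(n-1)
= (67 - 37)/(7-1)
= 30/6 = 5

d = 5


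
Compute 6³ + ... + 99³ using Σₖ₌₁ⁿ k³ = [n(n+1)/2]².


Σₖ₌6^99 k³ = [99·100/2]² − [5·6/2]²
= 24502500 − 225 = 24502275

Σk³ = 24502275


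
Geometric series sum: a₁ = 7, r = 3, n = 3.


Sₙ = 7×(3^3 - 1)/(3 - 1)
= 7×(27 - 1)/2
= 7×26/2
= 91

S_3 = 91


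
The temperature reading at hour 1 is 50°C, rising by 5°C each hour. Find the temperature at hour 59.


aₙ = a₁ + (n-1)d
= 50 + (59-1)×5
= 50 + 290
= 340

a_59 = 340


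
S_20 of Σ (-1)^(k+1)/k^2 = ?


S = 1 - 1/4 + 1/9 - 1/16 + 1/25 - 1/36 + 1/49 - 1/64 ± ...
= 0.8213
(Full series converges to +π²/12 ≈ +0.8225)

S_20 = 0.8213


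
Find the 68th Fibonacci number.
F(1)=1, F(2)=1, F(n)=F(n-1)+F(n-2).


Fibonacci sequence: 1, 1, 2, 3, 5, 8, 13, 21, 34, 55, 89, ...
F(68) = 72723460248141

F(68) = 72723460248141


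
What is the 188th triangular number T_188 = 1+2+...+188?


n(n+1)/2 = 188×189/2 = 35532/2 = 17766

Σk = 17766


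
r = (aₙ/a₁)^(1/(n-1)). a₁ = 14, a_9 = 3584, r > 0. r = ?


r^(n-1) = aₙ/a₁
r^8 = 3584/14 = 256
r = 256^(1/8)
= ±2; taking r > 0 gives r = 2

r = 2


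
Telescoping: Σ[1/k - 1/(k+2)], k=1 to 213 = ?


Telescoping with gap 2: two head and two tail terms survive.
= (1 + 1/2) - (1/214 + 1/215)
= 3/2 - 1/214 - 1/215 = 34293/23005

Sum = 34293/23005


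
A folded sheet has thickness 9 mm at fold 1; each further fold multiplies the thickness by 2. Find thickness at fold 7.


aₙ = a₁·r^(n-1)
= 9×2^6
= 9×64
= 576

a_7 = 576


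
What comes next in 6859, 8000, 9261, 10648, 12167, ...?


Pattern: perfect cubes: n³
Terms: 6859, 8000, 9261, 10648, 12167
Next term = 13824

Next term = 13824


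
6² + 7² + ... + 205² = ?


Σₖ₌6^205 k² = Σₖ₌₁^205 k² − Σₖ₌₁^5 k²
= 205·206·411/6 − 5·6·11/6
= 2892755 − 55 = 2892700

Σk² = 2892700


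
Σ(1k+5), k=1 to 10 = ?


Σ(1k+5) = 1·Σk + 5·n
= 1·55 + 5·10
= 55 + 50 = 105

Σ = 105


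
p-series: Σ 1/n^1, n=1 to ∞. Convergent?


p-series test: Σ c/n^p converges if p > 1, diverges if p ≤ 1 (constant c > 0 doesn't affect convergence).
p = 1
1 ≤ 1 → DIVERGES

Diverges (p = 1 ≤ 1)


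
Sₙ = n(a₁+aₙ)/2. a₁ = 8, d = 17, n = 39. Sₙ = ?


aₙ = 8 + (39-1)×17 = 654
Sₙ = n(a₁+aₙ)/2 = 39×(8+654)/2
= 39×662/2 = 12909

S_39 = 12909


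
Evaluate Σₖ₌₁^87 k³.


n(n+1)/2 = 87×88/2 = 3828
Σk³ = 3828² = 14653584

Σk³ = 14653584


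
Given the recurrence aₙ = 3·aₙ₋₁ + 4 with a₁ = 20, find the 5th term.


Computing step by step:
a_1 = 20
a_2 = 64
a_3 = 196
a_4 = 592
a_5 = 1780


a_5 = 1780


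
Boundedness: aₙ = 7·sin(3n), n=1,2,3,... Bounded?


For all n, -1 ≤ sin(3n) ≤ 1, so -7 ≤ 7·sin(3n) ≤ 7
Lower bound: -7, Upper bound: 7
The sequence IS bounded

Bounded (-7 ≤ aₙ ≤ 7)


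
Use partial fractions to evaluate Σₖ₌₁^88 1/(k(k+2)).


1/(k(k+2)) = (1/2)·(1/k - 1/(k+2)) (partial fractions)
Telescoping: Σ = (1/2)·(1 + 1/2 - 1/89 - 1/90) = 2959/4005

Sum = 2959/4005


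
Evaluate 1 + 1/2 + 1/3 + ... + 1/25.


H_25 = 1/1 + 1/2 + 1/3 + ... + 1/25
= 34052522467/8923714800
≈ 3.816

H_25 = 34052522467/8923714800 ≈ 3.816


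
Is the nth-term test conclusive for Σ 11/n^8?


lim(n→∞) 11/n^8 = 0
lim aₙ = 0 → nth-term test is INCONCLUSIVE
(Need other tests; this is actually a convergent p-series with p=8 > 1)

Inconclusive (lim aₙ = 0; need another test)


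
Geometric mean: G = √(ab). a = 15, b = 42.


GM = √(15×42) = √630 = 25.0998

GM = 25.0998


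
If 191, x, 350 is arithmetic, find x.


AM = (191 + 350)/2 = 541/2 = 270.5

AM = 270.5


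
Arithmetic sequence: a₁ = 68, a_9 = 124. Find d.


d = (aₙ - a₁)/(n-1)
= (124 - 68)/(9-1)
= 56/8 = 7

d = 7


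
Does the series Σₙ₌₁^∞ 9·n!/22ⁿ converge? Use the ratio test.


aₙ = 9·n!/22^n
a_{n+1}/aₙ = (n+1)!/22^(n+1) × 22^n/n!  (constant 9 cancels)
= (n+1)/22
L = lim(n→∞) (n+1)/22 = ∞
L > 1 → series DIVERGES

Diverges (ratio test: L = ∞ > 1)


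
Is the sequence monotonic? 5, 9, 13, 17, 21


Differences: 4, 4, 4, 4
All differences > 0 → strictly INCREASING

Monotonically increasing


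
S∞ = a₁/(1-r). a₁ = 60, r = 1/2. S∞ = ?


S∞ = a₁/(1-r) = 60/(1 - 1/2)
= 60/(1/2)
= 120

S∞ = 120


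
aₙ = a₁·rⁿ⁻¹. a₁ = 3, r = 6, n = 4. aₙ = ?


aₙ = a₁·r^(n-1)
= 3×6^3
= 3×216
= 648

a_4 = 648


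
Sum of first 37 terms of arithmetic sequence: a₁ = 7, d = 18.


aₙ = 7 + (37-1)×18 = 655
Sₙ = n(a₁+aₙ)/2 = 37×(7+655)/2
= 37×662/2 = 12247

S_37 = 12247


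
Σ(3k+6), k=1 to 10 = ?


Σ(3k+6) = 3·Σk + 6·n
= 3·55 + 6·10
= 165 + 60 = 225

Σ = 225


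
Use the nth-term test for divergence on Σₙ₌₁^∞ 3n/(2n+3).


lim(n→∞) 3n/(2n+3) = 3/2 = 3/2  (divide numerator and denominator by n)
lim aₙ = 3/2 ≠ 0 → series DIVERGES

Diverges (lim aₙ = 3/2 ≠ 0)


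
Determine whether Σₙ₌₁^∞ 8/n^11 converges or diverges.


p-series test: Σ c/n^p converges if p > 1, diverges if p ≤ 1 (constant c > 0 doesn't affect convergence).
p = 11
11 > 1 → CONVERGES

Converges (p = 11 > 1)


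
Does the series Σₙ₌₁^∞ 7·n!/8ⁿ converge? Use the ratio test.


aₙ = 7·n!/8^n
a_{n+1}/aₙ = (n+1)!/8^(n+1) × 8^n/n!  (constant 7 cancels)
= (n+1)/8
L = lim(n→∞) (n+1)/8 = ∞
L > 1 → series DIVERGES

Diverges (ratio test: L = ∞ > 1)


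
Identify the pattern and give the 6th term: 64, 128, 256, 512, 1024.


Pattern: powers of 2: 2ⁿ
Terms: 64, 128, 256, 512, 1024
Next term = 2048

Next term = 2048


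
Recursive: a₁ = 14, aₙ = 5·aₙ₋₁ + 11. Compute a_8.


Computing step by step:
a_1 = 14
a_2 = 81
a_3 = 416
a_4 = 2091
a_5 = 10466
a_6 = 52341
a_7 = 261716
a_8 = 1308591


a_8 = 1308591


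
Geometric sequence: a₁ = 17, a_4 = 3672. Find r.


r^(n-1) = aₙ/a₁
r^3 = 3672/17 = 216
r = 216^(1/3)
= 6

r = 6


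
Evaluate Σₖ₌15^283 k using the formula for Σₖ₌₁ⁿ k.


Σₖ₌15^283 k = Σₖ₌₁^283 k − Σₖ₌₁^14 k
= 283·284/2 − 14·15/2
= 40186 − 105 = 40081

Σk = 40081


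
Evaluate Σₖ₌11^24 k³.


Σₖ₌11^24 k³ = [24·25/2]² − [10·11/2]²
= 90000 − 3025 = 86975

Σk³ = 86975


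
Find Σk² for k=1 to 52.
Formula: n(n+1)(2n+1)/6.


n = 52
n(n+1)(2n+1)/6 = 52×53×105/6
= 289380/6 = 48230

Σk² = 48230


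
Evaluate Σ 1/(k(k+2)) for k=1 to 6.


1/(k(k+2)) = (1/2)·(1/k - 1/(k+2)) (partial fractions)
Telescoping: Σ = (1/2)·(1 + 1/2 - 1/7 - 1/8) = 69/112

Sum = 69/112


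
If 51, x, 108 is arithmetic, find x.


AM = (51 + 108)/2 = 159/2 = 79.5

AM = 79.5


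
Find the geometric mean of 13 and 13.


GM = √(13×13) = √169 = 13

GM = 13


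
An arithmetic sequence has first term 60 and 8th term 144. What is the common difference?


d = (aₙ - a₁)/(n-1)
= (144 - 60)/(8-1)
= 84/7 = 12

d = 12


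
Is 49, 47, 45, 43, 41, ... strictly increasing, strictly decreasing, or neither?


Differences: -2, -2, -2, -2
All differences < 0 → strictly DECREASING

Monotonically decreasing


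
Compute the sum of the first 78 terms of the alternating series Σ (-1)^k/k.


S = -1 + 1/2 - 1/3 + 1/4 - 1/5 + 1/6 - 1/7 + 1/8 ± ...
= -0.6868
(Full series converges to -ln(2) ≈ -0.6931)

S_78 = -0.6868


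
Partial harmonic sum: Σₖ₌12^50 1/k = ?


Σₖ₌12^50 1/k = 1/12 + 1/13 + 1/14 + ... + 1/50
= 4584503288084926883939/3099044504245996706400
≈ 1.4793

Sum = 4584503288084926883939/3099044504245996706400 ≈ 1.4793


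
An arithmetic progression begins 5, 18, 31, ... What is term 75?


aₙ = a₁ + (n-1)d
= 5 + (75-1)×13
= 5 + 962
= 967

a_75 = 967


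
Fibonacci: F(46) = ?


Fibonacci sequence: 1, 1, 2, 3, 5, 8, 13, 21, 34, 55, 89, ...
F(46) = 1836311903

F(46) = 1836311903


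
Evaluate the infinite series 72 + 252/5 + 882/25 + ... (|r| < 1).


S∞ = a₁/(1-r) = 72/(1 - 7/10)
= 72/(3/10)
= 240

S∞ = 240


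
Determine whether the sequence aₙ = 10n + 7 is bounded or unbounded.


aₙ = 10n + 7 → as n→∞, aₙ→∞
No finite upper bound exists
The sequence is UNBOUNDED

Unbounded (aₙ → ∞ as n → ∞)


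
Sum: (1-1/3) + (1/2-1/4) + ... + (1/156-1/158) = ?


Telescoping with gap 2: two head and two tail terms survive.
= (1 + 1/2) - (1/157 + 1/158)
= 3/2 - 1/157 - 1/158 = 18447/12403

Sum = 18447/12403


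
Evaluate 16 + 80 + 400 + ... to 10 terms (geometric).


Sₙ = 16×(5^10 - 1)/(5 - 1)
= 16×(9765625 - 1)/4
= 16×9765624/4
= 39062496

S_10 = 39062496


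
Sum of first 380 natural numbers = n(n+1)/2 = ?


n(n+1)/2 = 380×381/2 = 144780/2 = 72390

Σk = 72390


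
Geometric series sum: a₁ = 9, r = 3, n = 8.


Sₙ = 9×(3^8 - 1)/(3 - 1)
= 9×(6561 - 1)/2
= 9×6560/2
= 29520

S_8 = 29520


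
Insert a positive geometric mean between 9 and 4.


GM = √(9×4) = √36 = 6

GM = 6


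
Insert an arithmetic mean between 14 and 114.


AM = (14 + 114)/2 = 128/2 = 64

AM = 64


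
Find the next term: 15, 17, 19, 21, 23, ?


Pattern: arithmetic (d=2)
Terms: 15, 17, 19, 21, 23
Next term = 25

Next term = 25


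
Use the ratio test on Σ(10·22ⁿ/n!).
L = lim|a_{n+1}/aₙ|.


aₙ = 10·22^n/n!
a_{n+1}/aₙ = 22^(n+1)/(n+1)! × n!/22^n  (constant 10 cancels)
= 22/(n+1)
L = lim(n→∞) 22/(n+1) = 0
L < 1 → series CONVERGES

Converges (ratio test: L = 0 < 1)


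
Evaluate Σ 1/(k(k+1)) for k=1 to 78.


1/(k(k+1)) = 1/k - 1/(k+1) (partial fractions)
Telescoping: Σ = 1 - 1/79 = 78/79

Sum = 78/79


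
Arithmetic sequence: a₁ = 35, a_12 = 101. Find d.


d = (aₙ - a₁)/(n-1)
= (101 - 35)/(12-1)
= 66/11 = 6

d = 6


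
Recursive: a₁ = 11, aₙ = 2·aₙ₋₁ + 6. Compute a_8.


Computing step by step:
a_1 = 11
a_2 = 28
a_3 = 62
a_4 = 130
a_5 = 266
a_6 = 538
a_7 = 1082
a_8 = 2170


a_8 = 2170


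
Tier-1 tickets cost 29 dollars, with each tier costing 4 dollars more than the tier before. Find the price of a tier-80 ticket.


aₙ = a₁ + (n-1)d
= 29 + (80-1)×4
= 29 + 316
= 345

a_80 = 345


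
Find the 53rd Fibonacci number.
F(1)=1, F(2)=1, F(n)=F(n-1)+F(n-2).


Fibonacci sequence: 1, 1, 2, 3, 5, 8, 13, 21, 34, 55, 89, ...
F(53) = 53316291173

F(53) = 53316291173


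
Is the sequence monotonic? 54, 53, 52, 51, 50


Differences: -1, -1, -1, -1
All differences < 0 → strictly DECREASING

Monotonically decreasing


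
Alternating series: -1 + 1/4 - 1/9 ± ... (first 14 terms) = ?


S = -1 + 1/4 - 1/9 + 1/16 - 1/25 + 1/36 - 1/49 + 1/64 ± ...
= -0.8201
(Full series converges to -π²/12 ≈ -0.8225)

S_14 = -0.8201


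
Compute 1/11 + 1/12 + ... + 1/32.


Σₖ₌11^32 1/k = 1/11 + 1/12 + 1/13 + ... + 1/32
= 163107703437059/144403552893600
≈ 1.1295

Sum = 163107703437059/144403552893600 ≈ 1.1295


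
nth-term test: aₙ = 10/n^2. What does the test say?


lim(n→∞) 10/n^2 = 0
lim aₙ = 0 → nth-term test is INCONCLUSIVE
(Need other tests; this is actually a convergent p-series with p=2 > 1)

Inconclusive (lim aₙ = 0; need another test)


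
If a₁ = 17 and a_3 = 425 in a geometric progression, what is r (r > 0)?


r^(n-1) = aₙ/a₁
r^2 = 425/17 = 25
r = 25^(1/2)
= ±5; taking r > 0 gives r = 5

r = 5


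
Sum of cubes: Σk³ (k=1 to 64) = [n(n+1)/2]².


n(n+1)/2 = 64×65/2 = 2080
Σk³ = 2080² = 4326400

Σk³ = 4326400


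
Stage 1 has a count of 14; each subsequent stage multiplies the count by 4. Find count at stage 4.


aₙ = a₁·r^(n-1)
= 14×4^3
= 14×64
= 896

a_4 = 896


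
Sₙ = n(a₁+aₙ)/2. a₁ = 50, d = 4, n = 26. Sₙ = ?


aₙ = 50 + (26-1)×4 = 150
Sₙ = n(a₁+aₙ)/2 = 26×(50+150)/2
= 26×200/2 = 2600

S_26 = 2600


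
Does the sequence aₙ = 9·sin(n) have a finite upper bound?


For all n, -1 ≤ sin(n) ≤ 1, so -9 ≤ 9·sin(n) ≤ 9
Lower bound: -9, Upper bound: 9
The sequence IS bounded

Bounded (-9 ≤ aₙ ≤ 9)


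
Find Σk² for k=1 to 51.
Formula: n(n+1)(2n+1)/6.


n = 51
n(n+1)(2n+1)/6 = 51×52×103/6
= 273156/6 = 45526

Σk² = 45526


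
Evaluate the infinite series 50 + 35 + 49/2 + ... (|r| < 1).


S∞ = a₁/(1-r) = 50/(1 - 7/10)
= 50/(3/10)
= 500/3

S∞ = 500/3


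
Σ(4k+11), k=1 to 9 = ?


Σ(4k+11) = 4·Σk + 11·n
= 4·45 + 11·9
= 180 + 99 = 279

Σ = 279


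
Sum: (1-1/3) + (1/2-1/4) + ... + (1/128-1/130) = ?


Telescoping with gap 2: two head and two tail terms survive.
= (1 + 1/2) - (1/129 + 1/130)
= 3/2 - 1/129 - 1/130 = 12448/8385

Sum = 12448/8385


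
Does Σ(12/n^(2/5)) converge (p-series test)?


p-series test: Σ c/n^p converges if p > 1, diverges if p ≤ 1 (constant c > 0 doesn't affect convergence).
p = 2/5
2/5 ≤ 1 → DIVERGES

Diverges (p = 2/5 ≤ 1)


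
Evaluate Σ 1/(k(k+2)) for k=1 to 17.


1/(k(k+2)) = (1/2)·(1/k - 1/(k+2)) (partial fractions)
Telescoping: Σ = (1/2)·(1 + 1/2 - 1/18 - 1/19) = 119/171

Sum = 119/171


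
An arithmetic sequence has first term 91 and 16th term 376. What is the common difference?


d = (aₙ - a₁)/(n-1)
= (376 - 91)/(16-1)
= 285/15 = 19

d = 19


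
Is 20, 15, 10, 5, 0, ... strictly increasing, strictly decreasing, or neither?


Differences: -5, -5, -5, -5
All differences < 0 → strictly DECREASING

Monotonically decreasing


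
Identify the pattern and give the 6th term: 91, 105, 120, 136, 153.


Pattern: triangular numbers: n(n+1)/2
Terms: 91, 105, 120, 136, 153
Next term = 171

Next term = 171


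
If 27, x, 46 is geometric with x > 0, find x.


GM = √(27×46) = √1242 = 35.242

GM = 35.242


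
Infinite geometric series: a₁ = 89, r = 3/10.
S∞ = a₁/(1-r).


S∞ = a₁/(1-r) = 89/(1 - 3/10)
= 89/(7/10)
= 890/7

S∞ = 890/7


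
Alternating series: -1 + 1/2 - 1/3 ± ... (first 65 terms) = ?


S = -1 + 1/2 - 1/3 + 1/4 - 1/5 + 1/6 - 1/7 + 1/8 ± ...
= -0.7008
(Full series converges to -ln(2) ≈ -0.6931)

S_65 = -0.7008


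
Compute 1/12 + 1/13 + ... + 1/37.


Σₖ₌12^37 1/k = 1/12 + 1/13 + 1/14 + ... + 1/37
= 901969934628929/763275922437600
≈ 1.1817

Sum = 901969934628929/763275922437600 ≈ 1.1817


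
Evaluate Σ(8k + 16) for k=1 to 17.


Σ(8k+16) = 8·Σk + 16·n
= 8·153 + 16·17
= 1224 + 272 = 1496

Σ = 1496


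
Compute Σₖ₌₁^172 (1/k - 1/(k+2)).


Telescoping with gap 2: two head and two tail terms survive.
= (1 + 1/2) - (1/173 + 1/174)
= 3/2 - 1/173 - 1/174 = 22403/15051

Sum = 22403/15051


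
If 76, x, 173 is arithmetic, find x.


AM = (76 + 173)/2 = 249/2 = 124.5

AM = 124.5


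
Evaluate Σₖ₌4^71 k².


Σₖ₌4^71 k² = Σₖ₌₁^71 k² − Σₖ₌₁^3 k²
= 71·72·143/6 − 3·4·7/6
= 121836 − 14 = 121822

Σk² = 121822
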